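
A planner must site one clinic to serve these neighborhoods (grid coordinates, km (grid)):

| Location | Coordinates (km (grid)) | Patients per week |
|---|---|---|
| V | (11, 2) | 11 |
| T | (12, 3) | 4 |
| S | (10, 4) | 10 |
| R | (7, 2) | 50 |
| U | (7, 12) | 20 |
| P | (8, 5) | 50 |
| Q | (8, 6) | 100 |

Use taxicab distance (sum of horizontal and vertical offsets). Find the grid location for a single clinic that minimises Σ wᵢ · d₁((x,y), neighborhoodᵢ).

(8, 5)

Manhattan distance separates: Σwᵢ(|x−xᵢ|+|y−yᵢ|) = Σwᵢ|x−xᵢ| + Σwᵢ|y−yᵢ|, so x and y are optimised independently as 1-D weighted medians.
Total weight W = 245; half = 122.5.
x-coordinate, sorted with cumulative weight:
  x=7 (R, w=50) cum 50
  x=7 (U, w=20) cum 70
  x=8 (P, w=50) cum 120
  x=8 (Q, w=100) cum 220  ← median
  x=10 (S, w=10) cum 230
  x=11 (V, w=11) cum 241
  x=12 (T, w=4) cum 245
⇒ x* = 8
y-coordinate, sorted with cumulative weight:
  y=2 (V, w=11) cum 11
  y=2 (R, w=50) cum 61
  y=3 (T, w=4) cum 65
  y=4 (S, w=10) cum 75
  y=5 (P, w=50) cum 125  ← median
  y=6 (Q, w=100) cum 225
  y=12 (U, w=20) cum 245
⇒ y* = 5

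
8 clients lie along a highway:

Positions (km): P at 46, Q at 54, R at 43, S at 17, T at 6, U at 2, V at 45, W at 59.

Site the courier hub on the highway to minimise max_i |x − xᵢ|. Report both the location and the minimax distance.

location 30.5, max distance 28.5

The 1-center on a line is the midpoint of the two extreme points: leftmost at 2, rightmost at 59.
Optimal location = (2 + 59)/2 = 30.5; maximum distance = (59 − 2)/2 = 28.5.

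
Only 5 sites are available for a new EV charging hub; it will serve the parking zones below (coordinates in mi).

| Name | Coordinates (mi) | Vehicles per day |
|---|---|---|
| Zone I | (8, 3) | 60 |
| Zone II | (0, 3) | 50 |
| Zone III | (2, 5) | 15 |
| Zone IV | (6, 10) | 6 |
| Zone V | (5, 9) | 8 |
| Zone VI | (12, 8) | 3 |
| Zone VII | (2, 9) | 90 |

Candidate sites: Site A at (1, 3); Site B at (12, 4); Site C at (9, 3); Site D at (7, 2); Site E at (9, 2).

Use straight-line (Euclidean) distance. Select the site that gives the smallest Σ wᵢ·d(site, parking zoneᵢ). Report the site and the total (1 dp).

Site A, total 1196.5 mi

Total weighted distance at each candidate:
  Site A (1, 3): total = 1196.5
  Site B (12, 4): total = 2138.2
  Site C (9, 3): total = 1569.8
  Site D (7, 2): total = 1430.1
  Site E (9, 2): total = 1678.7
Minimum is at Site A with total 1196.5 mi.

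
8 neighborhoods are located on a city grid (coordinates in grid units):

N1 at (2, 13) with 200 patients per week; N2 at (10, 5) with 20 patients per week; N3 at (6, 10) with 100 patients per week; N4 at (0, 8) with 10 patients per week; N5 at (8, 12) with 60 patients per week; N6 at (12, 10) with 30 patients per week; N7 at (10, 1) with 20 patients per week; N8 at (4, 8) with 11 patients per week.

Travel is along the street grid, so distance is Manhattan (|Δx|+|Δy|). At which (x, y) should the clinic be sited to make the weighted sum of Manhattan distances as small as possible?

Manhattan distance separates: Σwᵢ(|x−xᵢ|+|y−yᵢ|) = Σwᵢ|x−xᵢ| + Σwᵢ|y−yᵢ|, so x and y are optimised independently as 1-D weighted medians.
Total weight W = 451; half = 225.5.
x-coordinate, sorted with cumulative weight:
  x=0 (N4, w=10) cum 10
  x=2 (N1, w=200) cum 210
  x=4 (N8, w=11) cum 221
  x=6 (N3, w=100) cum 321  ← median
  x=8 (N5, w=60) cum 381
  x=10 (N2, w=20) cum 401
  x=10 (N7, w=20) cum 421
  x=12 (N6, w=30) cum 451
⇒ x* = 6
y-coordinate, sorted with cumulative weight:
  y=1 (N7, w=20) cum 20
  y=5 (N2, w=20) cum 40
  y=8 (N4, w=10) cum 50
  y=8 (N8, w=11) cum 61
  y=10 (N3, w=100) cum 161
  y=10 (N6, w=30) cum 191
  y=12 (N5, w=60) cum 251  ← median
  y=13 (N1, w=200) cum 451
⇒ y* = 12

(6, 12)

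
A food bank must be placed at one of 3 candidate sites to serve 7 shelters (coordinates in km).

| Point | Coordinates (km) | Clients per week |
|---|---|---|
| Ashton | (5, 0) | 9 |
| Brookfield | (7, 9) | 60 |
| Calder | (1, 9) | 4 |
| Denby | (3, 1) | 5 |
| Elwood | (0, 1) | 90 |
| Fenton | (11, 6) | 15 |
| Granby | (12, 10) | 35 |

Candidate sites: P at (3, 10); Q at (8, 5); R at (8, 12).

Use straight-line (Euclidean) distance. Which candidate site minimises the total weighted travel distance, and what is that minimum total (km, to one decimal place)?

Q, total 1440.7 km

Total weighted distance at each candidate:
  P (3, 10): total = 1696.1
  Q (8, 5): total = 1440.7
  R (8, 12): total = 1873.2
Minimum is at Q with total 1440.7 km.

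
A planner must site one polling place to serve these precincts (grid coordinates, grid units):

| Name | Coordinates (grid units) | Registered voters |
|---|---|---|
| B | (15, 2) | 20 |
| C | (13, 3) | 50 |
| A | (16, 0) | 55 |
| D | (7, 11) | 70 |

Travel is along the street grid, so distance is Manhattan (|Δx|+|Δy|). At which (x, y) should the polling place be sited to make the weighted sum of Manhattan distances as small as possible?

(13, 3)

Manhattan distance separates: Σwᵢ(|x−xᵢ|+|y−yᵢ|) = Σwᵢ|x−xᵢ| + Σwᵢ|y−yᵢ|, so x and y are optimised independently as 1-D weighted medians.
Total weight W = 195; half = 97.5.
x-coordinate, sorted with cumulative weight:
  x=7 (D, w=70) cum 70
  x=13 (C, w=50) cum 120  ← median
  x=15 (B, w=20) cum 140
  x=16 (A, w=55) cum 195
⇒ x* = 13
y-coordinate, sorted with cumulative weight:
  y=0 (A, w=55) cum 55
  y=2 (B, w=20) cum 75
  y=3 (C, w=50) cum 125  ← median
  y=11 (D, w=70) cum 195
⇒ y* = 3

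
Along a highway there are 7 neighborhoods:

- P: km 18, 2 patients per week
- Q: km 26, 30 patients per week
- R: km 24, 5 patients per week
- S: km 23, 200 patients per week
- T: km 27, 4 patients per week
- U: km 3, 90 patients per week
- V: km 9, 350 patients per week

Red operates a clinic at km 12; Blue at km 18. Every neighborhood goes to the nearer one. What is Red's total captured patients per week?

440

The indifferent point is the midpoint (12+18)/2 = 15; neighborhoods left of it (closer to Red at 12) go to Red, those right go to Blue.
  U at 3 (w=90) → Red
  V at 9 (w=350) → Red
  P at 18 (w=2) → Blue
  S at 23 (w=200) → Blue
  R at 24 (w=5) → Blue
  Q at 26 (w=30) → Blue
  T at 27 (w=4) → Blue
Red captures 440; Blue captures 241.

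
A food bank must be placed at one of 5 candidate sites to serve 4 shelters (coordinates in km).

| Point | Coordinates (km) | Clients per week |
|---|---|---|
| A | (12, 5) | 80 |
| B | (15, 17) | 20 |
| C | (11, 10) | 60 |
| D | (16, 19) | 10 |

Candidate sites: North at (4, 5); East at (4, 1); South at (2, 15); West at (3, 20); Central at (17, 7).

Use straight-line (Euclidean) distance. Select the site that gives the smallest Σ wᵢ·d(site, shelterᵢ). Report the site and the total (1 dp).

Total weighted distance at each candidate:
  North (4, 5): total = 1666.1
  East (4, 1): total = 2004.3
  South (2, 15): total = 2157.8
  West (3, 20): total = 2545.6
  Central (17, 7): total = 1157.7
Minimum is at Central with total 1157.7 km.

Central, total 1157.7 km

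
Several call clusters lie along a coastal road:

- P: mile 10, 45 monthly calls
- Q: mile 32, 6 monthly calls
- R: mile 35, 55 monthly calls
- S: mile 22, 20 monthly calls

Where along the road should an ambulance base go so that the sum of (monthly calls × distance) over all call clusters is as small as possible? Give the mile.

x = 22

For a sum of weighted absolute distances on a line, the optimum is the weighted median (not the mean). Total weight W = 126; half-weight = 63.
Sort by position and accumulate weight:
  mile 10 (P, w=45) → cum 45
  mile 22 (S, w=20) → cum 65  ≥ 63 → median here
  mile 32 (Q, w=6) → cum 71
  mile 35 (R, w=55) → cum 126
Optimal location: mile 22.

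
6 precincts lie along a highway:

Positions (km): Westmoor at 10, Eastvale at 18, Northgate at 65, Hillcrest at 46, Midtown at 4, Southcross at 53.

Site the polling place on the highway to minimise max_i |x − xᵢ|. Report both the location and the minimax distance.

location 34.5, max distance 30.5

The 1-center on a line is the midpoint of the two extreme points: leftmost at 4, rightmost at 65.
Optimal location = (4 + 65)/2 = 34.5; maximum distance = (65 − 4)/2 = 30.5.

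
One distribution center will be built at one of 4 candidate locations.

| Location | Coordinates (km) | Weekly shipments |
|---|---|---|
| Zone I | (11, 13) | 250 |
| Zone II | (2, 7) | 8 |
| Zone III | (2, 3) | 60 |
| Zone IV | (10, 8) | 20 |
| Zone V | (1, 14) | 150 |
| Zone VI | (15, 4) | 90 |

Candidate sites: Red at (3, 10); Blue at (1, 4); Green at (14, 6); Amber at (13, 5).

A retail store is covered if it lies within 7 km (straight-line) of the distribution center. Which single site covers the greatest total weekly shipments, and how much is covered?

Red, covering 158

Coverage radius r = 7 km; a point is covered iff (Δx)²+(Δy)² ≤ 7² = 49.
  Red (3, 10): covers {Zone II, Zone V} → 158
  Blue (1, 4): covers {Zone II, Zone III} → 68
  Green (14, 6): covers {Zone IV, Zone VI} → 110
  Amber (13, 5): covers {Zone IV, Zone VI} → 110
Maximum coverage at Red: 158 weekly shipments.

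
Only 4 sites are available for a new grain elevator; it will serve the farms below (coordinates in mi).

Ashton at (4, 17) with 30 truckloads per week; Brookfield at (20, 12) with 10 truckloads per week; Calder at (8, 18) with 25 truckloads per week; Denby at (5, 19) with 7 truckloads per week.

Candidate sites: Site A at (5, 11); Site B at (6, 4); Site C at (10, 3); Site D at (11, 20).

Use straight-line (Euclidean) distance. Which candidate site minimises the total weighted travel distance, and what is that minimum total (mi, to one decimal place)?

Total weighted distance at each candidate:
  Site A (5, 11): total = 579.2
  Site B (6, 4): total = 1014.6
  Site C (10, 3): total = 1087.1
  Site D (11, 20): total = 481.6
Minimum is at Site D with total 481.6 mi.

Site D, total 481.6 mi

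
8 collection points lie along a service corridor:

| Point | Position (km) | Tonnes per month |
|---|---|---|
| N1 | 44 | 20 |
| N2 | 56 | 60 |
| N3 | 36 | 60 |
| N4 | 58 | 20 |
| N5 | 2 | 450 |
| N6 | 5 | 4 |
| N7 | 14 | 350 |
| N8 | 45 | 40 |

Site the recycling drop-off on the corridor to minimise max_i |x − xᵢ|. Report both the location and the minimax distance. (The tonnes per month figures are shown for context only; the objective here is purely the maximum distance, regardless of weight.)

location 30, max distance 28

The 1-center on a line is the midpoint of the two extreme points: leftmost at 2, rightmost at 58.
Optimal location = (2 + 58)/2 = 30; maximum distance = (58 − 2)/2 = 28.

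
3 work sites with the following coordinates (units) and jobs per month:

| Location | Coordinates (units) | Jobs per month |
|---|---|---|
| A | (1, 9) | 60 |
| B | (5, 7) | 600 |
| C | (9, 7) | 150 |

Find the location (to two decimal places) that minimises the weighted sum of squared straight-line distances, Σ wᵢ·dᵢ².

The minimiser of Σwᵢ‖p−pᵢ‖² is the weighted centroid p* = (Σwᵢpᵢ)/(Σwᵢ).
Σwᵢ = 810.
Σwᵢxᵢ = 60·1 + 600·5 + 150·9 = 4410.
Σwᵢyᵢ = 60·9 + 600·7 + 150·7 = 5790.
x* = 4410/810 = 5.44, y* = 5790/810 = 7.15.

(5.44, 7.15)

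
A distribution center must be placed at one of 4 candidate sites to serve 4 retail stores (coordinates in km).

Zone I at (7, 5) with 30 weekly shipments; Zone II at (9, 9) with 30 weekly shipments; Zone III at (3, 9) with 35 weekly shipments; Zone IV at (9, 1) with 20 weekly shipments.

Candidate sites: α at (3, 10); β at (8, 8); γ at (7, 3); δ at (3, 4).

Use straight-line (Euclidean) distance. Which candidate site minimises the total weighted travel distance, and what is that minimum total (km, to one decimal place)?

β, total 457.2 km

Total weighted distance at each candidate:
  α (3, 10): total = 625.9
  β (8, 8): total = 457.2
  γ (7, 3): total = 558.7
  δ (3, 4): total = 667.2
Minimum is at β with total 457.2 km.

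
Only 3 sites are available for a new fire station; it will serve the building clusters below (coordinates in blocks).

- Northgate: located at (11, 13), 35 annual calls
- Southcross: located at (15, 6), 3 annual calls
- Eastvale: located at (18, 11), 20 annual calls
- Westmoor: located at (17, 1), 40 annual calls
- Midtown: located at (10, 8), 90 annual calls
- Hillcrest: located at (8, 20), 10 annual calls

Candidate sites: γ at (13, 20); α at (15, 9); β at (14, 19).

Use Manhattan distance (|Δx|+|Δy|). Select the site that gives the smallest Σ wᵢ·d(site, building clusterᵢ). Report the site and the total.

Total weighted distance at each candidate:
  γ (13, 20): total = 2963
  α (15, 9): total = 1509
  β (14, 19): total = 2857
Minimum is at α with total 1509 blocks.

α, total 1509 blocks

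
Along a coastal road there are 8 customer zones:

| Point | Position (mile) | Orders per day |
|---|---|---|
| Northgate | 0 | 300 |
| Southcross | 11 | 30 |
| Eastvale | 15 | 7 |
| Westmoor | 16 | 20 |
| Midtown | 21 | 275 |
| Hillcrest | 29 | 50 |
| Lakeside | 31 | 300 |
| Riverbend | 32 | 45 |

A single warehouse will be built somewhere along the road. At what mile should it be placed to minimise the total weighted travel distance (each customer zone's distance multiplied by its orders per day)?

x = 21

For a sum of weighted absolute distances on a line, the optimum is the weighted median (not the mean). Total weight W = 1027; half-weight = 513.5.
Sort by position and accumulate weight:
  mile 0 (Northgate, w=300) → cum 300
  mile 11 (Southcross, w=30) → cum 330
  mile 15 (Eastvale, w=7) → cum 337
  mile 16 (Westmoor, w=20) → cum 357
  mile 21 (Midtown, w=275) → cum 632  ≥ 513.5 → median here
  mile 29 (Hillcrest, w=50) → cum 682
  mile 31 (Lakeside, w=300) → cum 982
  mile 32 (Riverbend, w=45) → cum 1027
Optimal location: mile 21.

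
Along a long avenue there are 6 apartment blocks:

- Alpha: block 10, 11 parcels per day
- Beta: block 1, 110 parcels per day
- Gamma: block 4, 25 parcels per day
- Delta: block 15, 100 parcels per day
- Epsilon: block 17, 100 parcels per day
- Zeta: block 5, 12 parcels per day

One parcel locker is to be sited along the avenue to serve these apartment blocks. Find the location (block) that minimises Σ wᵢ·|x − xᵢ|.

x = 15

For a sum of weighted absolute distances on a line, the optimum is the weighted median (not the mean). Total weight W = 358; half-weight = 179.
Sort by position and accumulate weight:
  block 1 (Beta, w=110) → cum 110
  block 4 (Gamma, w=25) → cum 135
  block 5 (Zeta, w=12) → cum 147
  block 10 (Alpha, w=11) → cum 158
  block 15 (Delta, w=100) → cum 258  ≥ 179 → median here
  block 17 (Epsilon, w=100) → cum 358
Optimal location: block 15.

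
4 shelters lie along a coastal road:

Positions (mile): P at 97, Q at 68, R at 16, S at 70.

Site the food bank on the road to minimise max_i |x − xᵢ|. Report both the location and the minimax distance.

The 1-center on a line is the midpoint of the two extreme points: leftmost at 16, rightmost at 97.
Optimal location = (16 + 97)/2 = 56.5; maximum distance = (97 − 16)/2 = 40.5.

location 56.5, max distance 40.5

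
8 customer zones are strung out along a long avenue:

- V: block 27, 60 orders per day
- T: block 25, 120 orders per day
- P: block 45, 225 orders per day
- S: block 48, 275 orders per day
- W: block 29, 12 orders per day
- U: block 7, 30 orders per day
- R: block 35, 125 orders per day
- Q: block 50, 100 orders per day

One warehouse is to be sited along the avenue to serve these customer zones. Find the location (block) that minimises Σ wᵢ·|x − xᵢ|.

x = 45

For a sum of weighted absolute distances on a line, the optimum is the weighted median (not the mean). Total weight W = 947; half-weight = 473.5.
Sort by position and accumulate weight:
  block 7 (U, w=30) → cum 30
  block 25 (T, w=120) → cum 150
  block 27 (V, w=60) → cum 210
  block 29 (W, w=12) → cum 222
  block 35 (R, w=125) → cum 347
  block 45 (P, w=225) → cum 572  ≥ 473.5 → median here
  block 48 (S, w=275) → cum 847
  block 50 (Q, w=100) → cum 947
Optimal location: block 45.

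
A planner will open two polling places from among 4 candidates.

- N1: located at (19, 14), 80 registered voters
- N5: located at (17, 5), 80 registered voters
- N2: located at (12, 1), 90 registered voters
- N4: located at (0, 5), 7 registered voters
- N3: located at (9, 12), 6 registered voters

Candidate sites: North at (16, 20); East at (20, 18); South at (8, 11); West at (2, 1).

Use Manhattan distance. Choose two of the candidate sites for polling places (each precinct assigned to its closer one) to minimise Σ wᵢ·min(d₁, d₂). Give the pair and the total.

{East, West}, total 2724

Evaluate every pair (each demand assigned to the nearer of the two):
  {East, West}: total = 2724
  {East, South}: total = 2970
  {North, West}: total = 3032
  {South, West}: total = 3274
  {North, South}: total = 3290
  {North, East}: total = 4057
Best pair: {East, West} with total 2724.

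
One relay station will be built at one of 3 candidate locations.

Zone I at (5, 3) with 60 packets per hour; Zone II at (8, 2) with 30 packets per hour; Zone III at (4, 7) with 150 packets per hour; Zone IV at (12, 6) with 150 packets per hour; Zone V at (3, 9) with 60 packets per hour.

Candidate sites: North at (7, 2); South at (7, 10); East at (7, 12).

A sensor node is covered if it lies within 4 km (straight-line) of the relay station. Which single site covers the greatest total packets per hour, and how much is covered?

Coverage radius r = 4 km; a point is covered iff (Δx)²+(Δy)² ≤ 4² = 16.
  North (7, 2): covers {Zone I, Zone II} → 90
  South (7, 10): covers {none} → 0
  East (7, 12): covers {none} → 0
Maximum coverage at North: 90 packets per hour.

North, covering 90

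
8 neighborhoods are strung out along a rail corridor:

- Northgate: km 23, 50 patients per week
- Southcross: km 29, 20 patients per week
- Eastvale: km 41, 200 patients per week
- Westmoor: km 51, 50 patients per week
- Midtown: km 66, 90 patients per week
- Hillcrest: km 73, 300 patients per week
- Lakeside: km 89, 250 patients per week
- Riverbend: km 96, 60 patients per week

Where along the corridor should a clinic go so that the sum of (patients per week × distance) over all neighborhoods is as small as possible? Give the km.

x = 73

For a sum of weighted absolute distances on a line, the optimum is the weighted median (not the mean). Total weight W = 1020; half-weight = 510.
Sort by position and accumulate weight:
  km 23 (Northgate, w=50) → cum 50
  km 29 (Southcross, w=20) → cum 70
  km 41 (Eastvale, w=200) → cum 270
  km 51 (Westmoor, w=50) → cum 320
  km 66 (Midtown, w=90) → cum 410
  km 73 (Hillcrest, w=300) → cum 710  ≥ 510 → median here
  km 89 (Lakeside, w=250) → cum 960
  km 96 (Riverbend, w=60) → cum 1020
Optimal location: km 73.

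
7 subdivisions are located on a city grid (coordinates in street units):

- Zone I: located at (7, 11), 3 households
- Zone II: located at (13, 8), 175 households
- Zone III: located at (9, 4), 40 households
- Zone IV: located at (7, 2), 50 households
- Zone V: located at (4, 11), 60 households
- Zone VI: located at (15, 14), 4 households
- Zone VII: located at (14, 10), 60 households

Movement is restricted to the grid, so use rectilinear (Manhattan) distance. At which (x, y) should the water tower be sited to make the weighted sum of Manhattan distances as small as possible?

(13, 8)

Manhattan distance separates: Σwᵢ(|x−xᵢ|+|y−yᵢ|) = Σwᵢ|x−xᵢ| + Σwᵢ|y−yᵢ|, so x and y are optimised independently as 1-D weighted medians.
Total weight W = 392; half = 196.
x-coordinate, sorted with cumulative weight:
  x=4 (Zone V, w=60) cum 60
  x=7 (Zone I, w=3) cum 63
  x=7 (Zone IV, w=50) cum 113
  x=9 (Zone III, w=40) cum 153
  x=13 (Zone II, w=175) cum 328  ← median
  x=14 (Zone VII, w=60) cum 388
  x=15 (Zone VI, w=4) cum 392
⇒ x* = 13
y-coordinate, sorted with cumulative weight:
  y=2 (Zone IV, w=50) cum 50
  y=4 (Zone III, w=40) cum 90
  y=8 (Zone II, w=175) cum 265  ← median
  y=10 (Zone VII, w=60) cum 325
  y=11 (Zone I, w=3) cum 328
  y=11 (Zone V, w=60) cum 388
  y=14 (Zone VI, w=4) cum 392
⇒ y* = 8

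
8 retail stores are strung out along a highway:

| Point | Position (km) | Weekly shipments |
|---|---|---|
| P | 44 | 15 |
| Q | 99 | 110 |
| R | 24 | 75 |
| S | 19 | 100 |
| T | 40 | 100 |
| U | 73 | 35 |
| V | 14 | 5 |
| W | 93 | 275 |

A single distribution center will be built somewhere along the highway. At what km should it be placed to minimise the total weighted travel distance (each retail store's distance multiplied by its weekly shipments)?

x = 93

For a sum of weighted absolute distances on a line, the optimum is the weighted median (not the mean). Total weight W = 715; half-weight = 357.5.
Sort by position and accumulate weight:
  km 14 (V, w=5) → cum 5
  km 19 (S, w=100) → cum 105
  km 24 (R, w=75) → cum 180
  km 40 (T, w=100) → cum 280
  km 44 (P, w=15) → cum 295
  km 73 (U, w=35) → cum 330
  km 93 (W, w=275) → cum 605  ≥ 357.5 → median here
  km 99 (Q, w=110) → cum 715
Optimal location: km 93.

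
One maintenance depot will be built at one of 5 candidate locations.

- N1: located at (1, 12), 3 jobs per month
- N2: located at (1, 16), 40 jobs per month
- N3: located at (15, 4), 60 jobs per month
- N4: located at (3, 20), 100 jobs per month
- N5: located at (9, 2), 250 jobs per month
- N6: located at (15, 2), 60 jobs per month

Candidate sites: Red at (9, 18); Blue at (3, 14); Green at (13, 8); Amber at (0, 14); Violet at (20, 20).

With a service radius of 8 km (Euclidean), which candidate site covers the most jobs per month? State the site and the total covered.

Green, covering 370

Coverage radius r = 8 km; a point is covered iff (Δx)²+(Δy)² ≤ 8² = 64.
  Red (9, 18): covers {N4} → 100
  Blue (3, 14): covers {N1, N2, N4} → 143
  Green (13, 8): covers {N3, N5, N6} → 370
  Amber (0, 14): covers {N1, N2, N4} → 143
  Violet (20, 20): covers {none} → 0
Maximum coverage at Green: 370 jobs per month.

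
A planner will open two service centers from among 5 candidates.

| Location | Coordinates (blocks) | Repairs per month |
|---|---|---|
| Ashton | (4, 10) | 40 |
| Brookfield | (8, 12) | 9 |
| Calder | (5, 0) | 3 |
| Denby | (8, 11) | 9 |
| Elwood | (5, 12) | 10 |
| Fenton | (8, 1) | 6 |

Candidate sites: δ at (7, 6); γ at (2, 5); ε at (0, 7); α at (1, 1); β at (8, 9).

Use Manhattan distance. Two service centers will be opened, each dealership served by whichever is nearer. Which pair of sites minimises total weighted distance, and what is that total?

{α, β}, total 362

Evaluate every pair (each demand assigned to the nearer of the two):
  {α, β}: total = 362
  {δ, β}: total = 365
  {γ, β}: total = 377
  {ε, β}: total = 389
  {δ, α}: total = 528
  {δ, γ}: total = 537
  {δ, ε}: total = 537
  {γ, α}: total = 662
  {ε, α}: total = 662
  {γ, ε}: total = 689
Best pair: {α, β} with total 362.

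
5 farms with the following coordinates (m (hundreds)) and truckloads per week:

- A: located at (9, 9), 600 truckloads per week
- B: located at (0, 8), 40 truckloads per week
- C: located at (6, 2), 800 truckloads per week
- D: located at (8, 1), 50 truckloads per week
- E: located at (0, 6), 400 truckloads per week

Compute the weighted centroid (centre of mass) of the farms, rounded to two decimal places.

(5.61, 5.17)

The minimiser of Σwᵢ‖p−pᵢ‖² is the weighted centroid p* = (Σwᵢpᵢ)/(Σwᵢ).
Σwᵢ = 1890.
Σwᵢxᵢ = 600·9 + 40·0 + 800·6 + 50·8 + 400·0 = 10600.
Σwᵢyᵢ = 600·9 + 40·8 + 800·2 + 50·1 + 400·6 = 9770.
x* = 10600/1890 = 5.61, y* = 9770/1890 = 5.17.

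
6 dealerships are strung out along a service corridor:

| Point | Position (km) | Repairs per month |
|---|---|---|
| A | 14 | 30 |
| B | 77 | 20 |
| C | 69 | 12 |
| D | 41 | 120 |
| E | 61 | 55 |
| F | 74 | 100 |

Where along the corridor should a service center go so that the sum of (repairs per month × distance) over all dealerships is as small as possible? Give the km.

x = 61

For a sum of weighted absolute distances on a line, the optimum is the weighted median (not the mean). Total weight W = 337; half-weight = 168.5.
Sort by position and accumulate weight:
  km 14 (A, w=30) → cum 30
  km 41 (D, w=120) → cum 150
  km 61 (E, w=55) → cum 205  ≥ 168.5 → median here
  km 69 (C, w=12) → cum 217
  km 74 (F, w=100) → cum 317
  km 77 (B, w=20) → cum 337
Optimal location: km 61.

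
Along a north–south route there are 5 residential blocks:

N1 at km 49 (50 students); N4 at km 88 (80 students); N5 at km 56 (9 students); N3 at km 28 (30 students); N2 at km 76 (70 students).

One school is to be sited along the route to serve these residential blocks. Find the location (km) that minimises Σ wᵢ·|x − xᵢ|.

For a sum of weighted absolute distances on a line, the optimum is the weighted median (not the mean). Total weight W = 239; half-weight = 119.5.
Sort by position and accumulate weight:
  km 28 (N3, w=30) → cum 30
  km 49 (N1, w=50) → cum 80
  km 56 (N5, w=9) → cum 89
  km 76 (N2, w=70) → cum 159  ≥ 119.5 → median here
  km 88 (N4, w=80) → cum 239
Optimal location: km 76.

x = 76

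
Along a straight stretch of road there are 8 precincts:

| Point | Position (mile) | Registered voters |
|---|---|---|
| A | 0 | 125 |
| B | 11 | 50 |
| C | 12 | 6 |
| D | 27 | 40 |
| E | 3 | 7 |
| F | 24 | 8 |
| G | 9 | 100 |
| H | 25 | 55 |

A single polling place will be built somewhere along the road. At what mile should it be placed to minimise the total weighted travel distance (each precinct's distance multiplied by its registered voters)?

For a sum of weighted absolute distances on a line, the optimum is the weighted median (not the mean). Total weight W = 391; half-weight = 195.5.
Sort by position and accumulate weight:
  mile 0 (A, w=125) → cum 125
  mile 3 (E, w=7) → cum 132
  mile 9 (G, w=100) → cum 232  ≥ 195.5 → median here
  mile 11 (B, w=50) → cum 282
  mile 12 (C, w=6) → cum 288
  mile 24 (F, w=8) → cum 296
  mile 25 (H, w=55) → cum 351
  mile 27 (D, w=40) → cum 391
Optimal location: mile 9.

x = 9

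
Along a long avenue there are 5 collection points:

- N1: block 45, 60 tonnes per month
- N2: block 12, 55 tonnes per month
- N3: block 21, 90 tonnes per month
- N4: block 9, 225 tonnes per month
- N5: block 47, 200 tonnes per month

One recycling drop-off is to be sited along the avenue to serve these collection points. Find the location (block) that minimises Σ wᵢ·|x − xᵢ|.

For a sum of weighted absolute distances on a line, the optimum is the weighted median (not the mean). Total weight W = 630; half-weight = 315.
Sort by position and accumulate weight:
  block 9 (N4, w=225) → cum 225
  block 12 (N2, w=55) → cum 280
  block 21 (N3, w=90) → cum 370  ≥ 315 → median here
  block 45 (N1, w=60) → cum 430
  block 47 (N5, w=200) → cum 630
Optimal location: block 21.

x = 21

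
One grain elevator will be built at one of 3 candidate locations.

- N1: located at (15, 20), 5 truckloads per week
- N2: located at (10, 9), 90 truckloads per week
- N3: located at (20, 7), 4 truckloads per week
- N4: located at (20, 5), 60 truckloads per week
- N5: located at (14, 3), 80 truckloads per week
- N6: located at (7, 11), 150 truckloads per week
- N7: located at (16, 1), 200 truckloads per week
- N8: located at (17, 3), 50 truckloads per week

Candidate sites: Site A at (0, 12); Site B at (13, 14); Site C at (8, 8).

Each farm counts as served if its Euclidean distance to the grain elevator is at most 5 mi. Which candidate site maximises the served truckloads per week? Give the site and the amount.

Site C, covering 240

Coverage radius r = 5 mi; a point is covered iff (Δx)²+(Δy)² ≤ 5² = 25.
  Site A (0, 12): covers {none} → 0
  Site B (13, 14): covers {none} → 0
  Site C (8, 8): covers {N2, N6} → 240
Maximum coverage at Site C: 240 truckloads per week.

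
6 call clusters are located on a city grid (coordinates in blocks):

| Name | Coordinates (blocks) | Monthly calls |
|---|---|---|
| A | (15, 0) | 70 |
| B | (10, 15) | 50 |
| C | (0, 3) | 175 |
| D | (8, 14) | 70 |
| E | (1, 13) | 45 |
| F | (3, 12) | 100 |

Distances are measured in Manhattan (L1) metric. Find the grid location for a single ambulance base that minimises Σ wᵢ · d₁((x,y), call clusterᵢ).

Manhattan distance separates: Σwᵢ(|x−xᵢ|+|y−yᵢ|) = Σwᵢ|x−xᵢ| + Σwᵢ|y−yᵢ|, so x and y are optimised independently as 1-D weighted medians.
Total weight W = 510; half = 255.
x-coordinate, sorted with cumulative weight:
  x=0 (C, w=175) cum 175
  x=1 (E, w=45) cum 220
  x=3 (F, w=100) cum 320  ← median
  x=8 (D, w=70) cum 390
  x=10 (B, w=50) cum 440
  x=15 (A, w=70) cum 510
⇒ x* = 3
y-coordinate, sorted with cumulative weight:
  y=0 (A, w=70) cum 70
  y=3 (C, w=175) cum 245
  y=12 (F, w=100) cum 345  ← median
  y=13 (E, w=45) cum 390
  y=14 (D, w=70) cum 460
  y=15 (B, w=50) cum 510
⇒ y* = 12

(3, 12)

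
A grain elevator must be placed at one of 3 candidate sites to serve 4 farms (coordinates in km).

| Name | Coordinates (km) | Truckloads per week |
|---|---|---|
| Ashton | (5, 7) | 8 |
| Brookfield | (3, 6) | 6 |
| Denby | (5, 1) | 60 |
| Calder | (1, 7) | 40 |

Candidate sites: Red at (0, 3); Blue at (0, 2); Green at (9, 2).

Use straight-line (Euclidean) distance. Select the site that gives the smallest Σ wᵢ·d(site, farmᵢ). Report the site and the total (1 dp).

Total weighted distance at each candidate:
  Red (0, 3): total = 564.7
  Blue (0, 2): total = 596.5
  Green (9, 2): total = 719.2
Minimum is at Red with total 564.7 km.

Red, total 564.7 km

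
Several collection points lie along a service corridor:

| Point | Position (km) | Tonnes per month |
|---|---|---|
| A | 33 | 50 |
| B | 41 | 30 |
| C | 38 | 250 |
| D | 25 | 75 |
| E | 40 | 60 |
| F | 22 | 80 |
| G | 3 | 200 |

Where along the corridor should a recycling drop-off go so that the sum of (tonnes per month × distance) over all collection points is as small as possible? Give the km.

x = 33

For a sum of weighted absolute distances on a line, the optimum is the weighted median (not the mean). Total weight W = 745; half-weight = 372.5.
Sort by position and accumulate weight:
  km 3 (G, w=200) → cum 200
  km 22 (F, w=80) → cum 280
  km 25 (D, w=75) → cum 355
  km 33 (A, w=50) → cum 405  ≥ 372.5 → median here
  km 38 (C, w=250) → cum 655
  km 40 (E, w=60) → cum 715
  km 41 (B, w=30) → cum 745
Optimal location: km 33.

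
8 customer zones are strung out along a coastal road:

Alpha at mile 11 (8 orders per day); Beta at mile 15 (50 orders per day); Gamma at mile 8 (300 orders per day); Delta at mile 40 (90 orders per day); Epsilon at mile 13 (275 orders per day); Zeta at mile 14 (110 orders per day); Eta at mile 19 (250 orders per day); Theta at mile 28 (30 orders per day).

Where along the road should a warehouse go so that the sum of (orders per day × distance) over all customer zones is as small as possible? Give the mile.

x = 13

For a sum of weighted absolute distances on a line, the optimum is the weighted median (not the mean). Total weight W = 1113; half-weight = 556.5.
Sort by position and accumulate weight:
  mile 8 (Gamma, w=300) → cum 300
  mile 11 (Alpha, w=8) → cum 308
  mile 13 (Epsilon, w=275) → cum 583  ≥ 556.5 → median here
  mile 14 (Zeta, w=110) → cum 693
  mile 15 (Beta, w=50) → cum 743
  mile 19 (Eta, w=250) → cum 993
  mile 28 (Theta, w=30) → cum 1023
  mile 40 (Delta, w=90) → cum 1113
Optimal location: mile 13.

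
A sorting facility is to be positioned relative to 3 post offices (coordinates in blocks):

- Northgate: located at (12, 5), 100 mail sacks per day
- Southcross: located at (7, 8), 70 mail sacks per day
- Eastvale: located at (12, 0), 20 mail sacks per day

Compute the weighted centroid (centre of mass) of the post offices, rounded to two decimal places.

(10.16, 5.58)

The minimiser of Σwᵢ‖p−pᵢ‖² is the weighted centroid p* = (Σwᵢpᵢ)/(Σwᵢ).
Σwᵢ = 190.
Σwᵢxᵢ = 100·12 + 70·7 + 20·12 = 1930.
Σwᵢyᵢ = 100·5 + 70·8 + 20·0 = 1060.
x* = 1930/190 = 10.16, y* = 1060/190 = 5.58.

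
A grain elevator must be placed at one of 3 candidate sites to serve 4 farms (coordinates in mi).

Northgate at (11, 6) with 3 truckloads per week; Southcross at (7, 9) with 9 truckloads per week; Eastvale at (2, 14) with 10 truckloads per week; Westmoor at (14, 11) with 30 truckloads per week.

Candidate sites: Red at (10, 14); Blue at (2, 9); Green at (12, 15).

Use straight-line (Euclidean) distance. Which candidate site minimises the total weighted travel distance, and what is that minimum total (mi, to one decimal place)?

Total weighted distance at each candidate:
  Red (10, 14): total = 306.7
  Blue (2, 9): total = 488.4
  Green (12, 15): total = 332.1
Minimum is at Red with total 306.7 mi.

Red, total 306.7 mi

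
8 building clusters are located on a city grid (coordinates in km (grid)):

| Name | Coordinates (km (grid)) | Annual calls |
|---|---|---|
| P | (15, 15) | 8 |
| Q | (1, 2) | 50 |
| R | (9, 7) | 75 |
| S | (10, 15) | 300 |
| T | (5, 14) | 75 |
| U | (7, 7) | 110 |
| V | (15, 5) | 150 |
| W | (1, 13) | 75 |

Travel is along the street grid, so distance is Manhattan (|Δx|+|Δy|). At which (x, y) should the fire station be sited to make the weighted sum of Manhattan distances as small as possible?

(10, 13)

Manhattan distance separates: Σwᵢ(|x−xᵢ|+|y−yᵢ|) = Σwᵢ|x−xᵢ| + Σwᵢ|y−yᵢ|, so x and y are optimised independently as 1-D weighted medians.
Total weight W = 843; half = 421.5.
x-coordinate, sorted with cumulative weight:
  x=1 (Q, w=50) cum 50
  x=1 (W, w=75) cum 125
  x=5 (T, w=75) cum 200
  x=7 (U, w=110) cum 310
  x=9 (R, w=75) cum 385
  x=10 (S, w=300) cum 685  ← median
  x=15 (P, w=8) cum 693
  x=15 (V, w=150) cum 843
⇒ x* = 10
y-coordinate, sorted with cumulative weight:
  y=2 (Q, w=50) cum 50
  y=5 (V, w=150) cum 200
  y=7 (R, w=75) cum 275
  y=7 (U, w=110) cum 385
  y=13 (W, w=75) cum 460  ← median
  y=14 (T, w=75) cum 535
  y=15 (P, w=8) cum 543
  y=15 (S, w=300) cum 843
⇒ y* = 13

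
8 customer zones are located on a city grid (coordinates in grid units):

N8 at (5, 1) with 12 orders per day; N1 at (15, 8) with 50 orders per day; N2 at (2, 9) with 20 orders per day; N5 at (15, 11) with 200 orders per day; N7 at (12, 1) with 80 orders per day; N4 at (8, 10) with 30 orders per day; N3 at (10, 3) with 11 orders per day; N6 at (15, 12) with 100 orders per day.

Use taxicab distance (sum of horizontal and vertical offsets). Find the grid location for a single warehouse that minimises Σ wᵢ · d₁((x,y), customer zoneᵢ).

Manhattan distance separates: Σwᵢ(|x−xᵢ|+|y−yᵢ|) = Σwᵢ|x−xᵢ| + Σwᵢ|y−yᵢ|, so x and y are optimised independently as 1-D weighted medians.
Total weight W = 503; half = 251.5.
x-coordinate, sorted with cumulative weight:
  x=2 (N2, w=20) cum 20
  x=5 (N8, w=12) cum 32
  x=8 (N4, w=30) cum 62
  x=10 (N3, w=11) cum 73
  x=12 (N7, w=80) cum 153
  x=15 (N1, w=50) cum 203
  x=15 (N5, w=200) cum 403  ← median
  x=15 (N6, w=100) cum 503
⇒ x* = 15
y-coordinate, sorted with cumulative weight:
  y=1 (N8, w=12) cum 12
  y=1 (N7, w=80) cum 92
  y=3 (N3, w=11) cum 103
  y=8 (N1, w=50) cum 153
  y=9 (N2, w=20) cum 173
  y=10 (N4, w=30) cum 203
  y=11 (N5, w=200) cum 403  ← median
  y=12 (N6, w=100) cum 503
⇒ y* = 11

(15, 11)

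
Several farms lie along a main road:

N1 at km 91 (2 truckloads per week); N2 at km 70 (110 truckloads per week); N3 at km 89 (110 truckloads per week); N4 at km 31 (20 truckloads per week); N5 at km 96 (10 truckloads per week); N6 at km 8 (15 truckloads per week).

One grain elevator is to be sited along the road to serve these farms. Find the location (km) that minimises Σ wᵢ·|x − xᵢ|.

For a sum of weighted absolute distances on a line, the optimum is the weighted median (not the mean). Total weight W = 267; half-weight = 133.5.
Sort by position and accumulate weight:
  km 8 (N6, w=15) → cum 15
  km 31 (N4, w=20) → cum 35
  km 70 (N2, w=110) → cum 145  ≥ 133.5 → median here
  km 89 (N3, w=110) → cum 255
  km 91 (N1, w=2) → cum 257
  km 96 (N5, w=10) → cum 267
Optimal location: km 70.

x = 70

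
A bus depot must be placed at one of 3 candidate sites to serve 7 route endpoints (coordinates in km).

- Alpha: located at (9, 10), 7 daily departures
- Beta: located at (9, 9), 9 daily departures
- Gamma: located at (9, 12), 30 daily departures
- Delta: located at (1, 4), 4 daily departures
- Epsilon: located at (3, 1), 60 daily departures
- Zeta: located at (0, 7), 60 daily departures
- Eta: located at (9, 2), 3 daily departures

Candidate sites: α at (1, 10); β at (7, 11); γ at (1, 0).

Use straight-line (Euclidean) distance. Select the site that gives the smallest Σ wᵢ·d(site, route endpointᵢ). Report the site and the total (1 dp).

Total weighted distance at each candidate:
  α (1, 10): total = 1176.8
  β (7, 11): total = 1302.7
  γ (1, 0): total = 1229.9
Minimum is at α with total 1176.8 km.

α, total 1176.8 km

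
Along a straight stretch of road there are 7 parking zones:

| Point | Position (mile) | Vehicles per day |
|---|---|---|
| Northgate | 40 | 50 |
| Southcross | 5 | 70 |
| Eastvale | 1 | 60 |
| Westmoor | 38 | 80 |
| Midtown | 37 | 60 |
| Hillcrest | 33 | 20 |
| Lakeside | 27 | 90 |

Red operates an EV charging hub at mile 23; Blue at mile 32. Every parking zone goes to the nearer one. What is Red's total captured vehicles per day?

220

The indifferent point is the midpoint (23+32)/2 = 27.5; parking zones left of it (closer to Red at 23) go to Red, those right go to Blue.
  Eastvale at 1 (w=60) → Red
  Southcross at 5 (w=70) → Red
  Lakeside at 27 (w=90) → Red
  Hillcrest at 33 (w=20) → Blue
  Midtown at 37 (w=60) → Blue
  Westmoor at 38 (w=80) → Blue
  Northgate at 40 (w=50) → Blue
Red captures 220; Blue captures 210.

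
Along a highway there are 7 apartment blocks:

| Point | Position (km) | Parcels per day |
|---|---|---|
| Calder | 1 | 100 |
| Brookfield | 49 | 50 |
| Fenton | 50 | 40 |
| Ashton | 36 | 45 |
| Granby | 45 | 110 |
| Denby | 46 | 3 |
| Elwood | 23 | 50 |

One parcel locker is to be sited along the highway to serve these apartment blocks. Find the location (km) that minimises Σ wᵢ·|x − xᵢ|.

x = 45

For a sum of weighted absolute distances on a line, the optimum is the weighted median (not the mean). Total weight W = 398; half-weight = 199.
Sort by position and accumulate weight:
  km 1 (Calder, w=100) → cum 100
  km 23 (Elwood, w=50) → cum 150
  km 36 (Ashton, w=45) → cum 195
  km 45 (Granby, w=110) → cum 305  ≥ 199 → median here
  km 46 (Denby, w=3) → cum 308
  km 49 (Brookfield, w=50) → cum 358
  km 50 (Fenton, w=40) → cum 398
Optimal location: km 45.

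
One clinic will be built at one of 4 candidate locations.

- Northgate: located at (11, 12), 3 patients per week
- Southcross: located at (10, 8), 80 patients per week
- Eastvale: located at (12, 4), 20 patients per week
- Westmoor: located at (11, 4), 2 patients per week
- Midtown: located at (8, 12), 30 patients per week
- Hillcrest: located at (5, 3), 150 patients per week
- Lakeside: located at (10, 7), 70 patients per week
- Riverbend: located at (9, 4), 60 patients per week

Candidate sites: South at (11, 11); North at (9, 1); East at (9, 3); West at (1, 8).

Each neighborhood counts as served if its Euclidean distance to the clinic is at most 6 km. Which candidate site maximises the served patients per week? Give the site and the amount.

Coverage radius r = 6 km; a point is covered iff (Δx)²+(Δy)² ≤ 6² = 36.
  South (11, 11): covers {Northgate, Southcross, Midtown, Lakeside} → 183
  North (9, 1): covers {Eastvale, Westmoor, Hillcrest, Riverbend} → 232
  East (9, 3): covers {Southcross, Eastvale, Westmoor, Hillcrest, Lakeside, Riverbend} → 382
  West (1, 8): covers {none} → 0
Maximum coverage at East: 382 patients per week.

East, covering 382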